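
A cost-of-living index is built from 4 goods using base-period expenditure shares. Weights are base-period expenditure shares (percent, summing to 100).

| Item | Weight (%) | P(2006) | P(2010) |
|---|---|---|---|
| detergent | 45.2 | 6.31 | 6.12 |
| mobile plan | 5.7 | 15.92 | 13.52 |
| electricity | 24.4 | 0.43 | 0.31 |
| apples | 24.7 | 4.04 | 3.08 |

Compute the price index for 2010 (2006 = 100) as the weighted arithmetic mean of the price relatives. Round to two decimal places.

85.10

detergent: 45.2 × (6.12/6.31) = 45.2 × 0.969889 = 43.8390
mobile plan: 5.7 × (13.52/15.92) = 5.7 × 0.849246 = 4.8407
electricity: 24.4 × (0.31/0.43) = 24.4 × 0.720930 = 17.5907
apples: 24.7 × (3.08/4.04) = 24.7 × 0.762376 = 18.8307
Index = Σ wᵢ·(p₁ᵢ/p₀ᵢ) = 43.8390 + 4.8407 + 17.5907 + 18.8307 = 85.1011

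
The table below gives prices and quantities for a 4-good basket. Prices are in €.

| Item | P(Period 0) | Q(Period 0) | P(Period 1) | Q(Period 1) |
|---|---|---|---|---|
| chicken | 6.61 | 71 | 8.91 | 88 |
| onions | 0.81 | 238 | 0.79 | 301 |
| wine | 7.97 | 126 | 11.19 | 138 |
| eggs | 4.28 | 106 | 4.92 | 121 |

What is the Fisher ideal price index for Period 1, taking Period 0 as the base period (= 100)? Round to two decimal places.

Laspeyres component (base-period weights):
ΣP(Period 1)Q(Period 0) = 8.91×71 + 0.79×238 + 11.19×126 + 4.92×106 = 632.61 + 188.02 + 1409.94 + 521.52 = 2752.09
ΣP(Period 0)Q(Period 0) = 6.61×71 + 0.81×238 + 7.97×126 + 4.28×106 = 469.31 + 192.78 + 1004.22 + 453.68 = 2119.99
L = 2752.09 / 2119.99 × 100 = 129.8162
Paasche component (current-period weights):
ΣP(Period 1)Q(Period 1) = 8.91×88 + 0.79×301 + 11.19×138 + 4.92×121 = 784.08 + 237.79 + 1544.22 + 595.32 = 3161.41
ΣP(Period 0)Q(Period 1) = 6.61×88 + 0.81×301 + 7.97×138 + 4.28×121 = 581.68 + 243.81 + 1099.86 + 517.88 = 2443.23
P = 3161.41 / 2443.23 × 100 = 129.3947
Fisher = √(L × P) = √(129.8162 × 129.3947) = 129.6053

129.61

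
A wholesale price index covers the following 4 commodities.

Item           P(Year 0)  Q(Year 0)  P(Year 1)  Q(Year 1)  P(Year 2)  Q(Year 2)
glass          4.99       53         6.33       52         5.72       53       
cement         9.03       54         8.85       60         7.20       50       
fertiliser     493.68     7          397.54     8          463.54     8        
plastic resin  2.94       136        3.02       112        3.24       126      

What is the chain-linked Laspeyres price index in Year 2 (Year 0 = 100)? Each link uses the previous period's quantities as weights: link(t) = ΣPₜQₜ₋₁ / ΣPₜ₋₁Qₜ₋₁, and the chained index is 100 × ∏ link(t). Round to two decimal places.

95.34

Link Year 0→Year 1:
ΣP(Year 1)Q(Year 0) = 6.33×53 + 8.85×54 + 397.54×7 + 3.02×136 = 335.49 + 477.9 + 2782.78 + 410.72 = 4006.89
ΣP(Year 0)Q(Year 0) = 4.99×53 + 9.03×54 + 493.68×7 + 2.94×136 = 264.47 + 487.62 + 3455.76 + 399.84 = 4607.69
link = 4006.89/4607.69 = 0.869609
Link Year 1→Year 2:
ΣP(Year 2)Q(Year 1) = 5.72×52 + 7.20×60 + 463.54×8 + 3.24×112 = 297.44 + 432 + 3708.32 + 362.88 = 4800.64
ΣP(Year 1)Q(Year 1) = 6.33×52 + 8.85×60 + 397.54×8 + 3.02×112 = 329.16 + 531 + 3180.32 + 338.24 = 4378.72
link = 4800.64/4378.72 = 1.096357
Chained index = 100 × 0.869609 × 1.096357 = 95.3402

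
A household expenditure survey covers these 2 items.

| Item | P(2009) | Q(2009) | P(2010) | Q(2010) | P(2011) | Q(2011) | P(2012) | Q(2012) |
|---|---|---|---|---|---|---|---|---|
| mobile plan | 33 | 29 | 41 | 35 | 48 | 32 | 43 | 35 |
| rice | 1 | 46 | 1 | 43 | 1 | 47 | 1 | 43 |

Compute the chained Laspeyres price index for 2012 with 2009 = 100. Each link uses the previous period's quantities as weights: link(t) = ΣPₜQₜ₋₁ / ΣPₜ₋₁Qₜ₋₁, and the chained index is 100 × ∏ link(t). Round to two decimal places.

Link 2009→2010:
ΣP(2010)Q(2009) = 41×29 + 1×46 = 1189 + 46 = 1235
ΣP(2009)Q(2009) = 33×29 + 1×46 = 957 + 46 = 1003
link = 1235/1003 = 1.231306
Link 2010→2011:
ΣP(2011)Q(2010) = 48×35 + 1×43 = 1680 + 43 = 1723
ΣP(2010)Q(2010) = 41×35 + 1×43 = 1435 + 43 = 1478
link = 1723/1478 = 1.165765
Link 2011→2012:
ΣP(2012)Q(2011) = 43×32 + 1×47 = 1376 + 47 = 1423
ΣP(2011)Q(2011) = 48×32 + 1×47 = 1536 + 47 = 1583
link = 1423/1583 = 0.898926
Chained index = 100 × 1.231306 × 1.165765 × 0.898926 = 129.0330

129.03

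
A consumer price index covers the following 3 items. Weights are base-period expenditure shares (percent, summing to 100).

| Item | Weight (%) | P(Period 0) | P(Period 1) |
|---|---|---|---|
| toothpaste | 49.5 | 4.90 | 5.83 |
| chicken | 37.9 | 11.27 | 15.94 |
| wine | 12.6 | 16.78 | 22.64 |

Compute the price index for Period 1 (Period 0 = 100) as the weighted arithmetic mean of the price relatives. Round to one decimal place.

toothpaste: 49.5 × (5.83/4.90) = 49.5 × 1.189796 = 58.8949
chicken: 37.9 × (15.94/11.27) = 37.9 × 1.414374 = 53.6048
wine: 12.6 × (22.64/16.78) = 12.6 × 1.349225 = 17.0002
Index = Σ wᵢ·(p₁ᵢ/p₀ᵢ) = 58.8949 + 53.6048 + 17.0002 = 129.4999

129.5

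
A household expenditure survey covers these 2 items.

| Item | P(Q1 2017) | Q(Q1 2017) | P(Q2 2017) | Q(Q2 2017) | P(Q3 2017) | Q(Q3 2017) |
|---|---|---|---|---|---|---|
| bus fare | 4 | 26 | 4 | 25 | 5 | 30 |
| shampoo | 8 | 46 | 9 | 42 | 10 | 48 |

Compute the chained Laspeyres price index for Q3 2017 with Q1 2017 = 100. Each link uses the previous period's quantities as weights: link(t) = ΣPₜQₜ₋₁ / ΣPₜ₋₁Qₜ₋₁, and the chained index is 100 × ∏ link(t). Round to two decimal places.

Link Q1 2017→Q2 2017:
ΣP(Q2 2017)Q(Q1 2017) = 4×26 + 9×46 = 104 + 414 = 518
ΣP(Q1 2017)Q(Q1 2017) = 4×26 + 8×46 = 104 + 368 = 472
link = 518/472 = 1.097458
Link Q2 2017→Q3 2017:
ΣP(Q3 2017)Q(Q2 2017) = 5×25 + 10×42 = 125 + 420 = 545
ΣP(Q2 2017)Q(Q2 2017) = 4×25 + 9×42 = 100 + 378 = 478
link = 545/478 = 1.140167
Chained index = 100 × 1.097458 × 1.140167 = 125.1285

125.13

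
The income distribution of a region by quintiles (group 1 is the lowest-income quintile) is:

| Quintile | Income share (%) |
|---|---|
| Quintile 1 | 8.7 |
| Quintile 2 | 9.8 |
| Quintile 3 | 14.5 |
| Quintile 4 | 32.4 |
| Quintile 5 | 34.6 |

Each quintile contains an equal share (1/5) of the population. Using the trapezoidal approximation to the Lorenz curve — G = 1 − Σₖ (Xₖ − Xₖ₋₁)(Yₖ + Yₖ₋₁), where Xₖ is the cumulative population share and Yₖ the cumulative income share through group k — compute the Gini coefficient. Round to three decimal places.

Cumulative income shares Yₖ: 0.0870, 0.1850, 0.3300, 0.6540, 1.0000
Σ (Xₖ−Xₖ₋₁)(Yₖ+Yₖ₋₁) = (1/5)(0.0870+0.0000) + (1/5)(0.1850+0.0870) + (1/5)(0.3300+0.1850) + (1/5)(0.6540+0.3300) + (1/5)(1.0000+0.6540)
  = 0.0174 + 0.0544 + 0.1030 + 0.1968 + 0.3308 = 0.7024
G = 1 − 0.7024 = 0.2976

0.298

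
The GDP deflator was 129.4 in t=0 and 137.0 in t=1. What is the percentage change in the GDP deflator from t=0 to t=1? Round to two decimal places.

5.87%

Change = (137.0 − 129.4) / 129.4 × 100
       = 7.6 / 129.4 × 100 = 5.8733%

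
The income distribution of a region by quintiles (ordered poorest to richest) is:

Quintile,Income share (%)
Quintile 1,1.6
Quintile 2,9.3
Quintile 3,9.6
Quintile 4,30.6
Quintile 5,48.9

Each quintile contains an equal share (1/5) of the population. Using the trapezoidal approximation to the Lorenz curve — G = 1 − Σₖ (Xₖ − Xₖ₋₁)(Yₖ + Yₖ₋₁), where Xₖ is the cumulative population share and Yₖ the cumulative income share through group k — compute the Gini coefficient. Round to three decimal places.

0.464

Cumulative income shares Yₖ: 0.0160, 0.1090, 0.2050, 0.5110, 1.0000
Σ (Xₖ−Xₖ₋₁)(Yₖ+Yₖ₋₁) = (1/5)(0.0160+0.0000) + (1/5)(0.1090+0.0160) + (1/5)(0.2050+0.1090) + (1/5)(0.5110+0.2050) + (1/5)(1.0000+0.5110)
  = 0.0032 + 0.0250 + 0.0628 + 0.1432 + 0.3022 = 0.5364
G = 1 − 0.5364 = 0.4636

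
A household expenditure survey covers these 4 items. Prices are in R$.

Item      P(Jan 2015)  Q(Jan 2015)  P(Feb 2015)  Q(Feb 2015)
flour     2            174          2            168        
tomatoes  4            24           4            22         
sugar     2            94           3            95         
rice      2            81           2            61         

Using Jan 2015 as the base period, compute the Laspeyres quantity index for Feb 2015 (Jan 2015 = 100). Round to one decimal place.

92.7

Laspeyres quantity index uses base-period prices as weights.
ΣP(Jan 2015)·Q(Feb 2015) = 2×168 + 4×22 + 2×95 + 2×61 = 336 + 88 + 190 + 122 = 736
ΣP(Jan 2015)·Q(Jan 2015) = 2×174 + 4×24 + 2×94 + 2×81 = 348 + 96 + 188 + 162 = 794
Index = 736 / 794 × 100 = 92.6952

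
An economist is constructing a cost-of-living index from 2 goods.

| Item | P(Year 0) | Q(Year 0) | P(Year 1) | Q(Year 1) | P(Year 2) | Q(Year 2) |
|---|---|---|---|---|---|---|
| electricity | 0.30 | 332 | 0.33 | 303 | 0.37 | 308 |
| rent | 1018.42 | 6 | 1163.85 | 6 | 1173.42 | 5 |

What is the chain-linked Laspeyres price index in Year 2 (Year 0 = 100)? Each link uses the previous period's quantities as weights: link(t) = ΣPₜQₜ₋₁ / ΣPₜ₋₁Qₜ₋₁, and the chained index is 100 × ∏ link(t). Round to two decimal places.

Link Year 0→Year 1:
ΣP(Year 1)Q(Year 0) = 0.33×332 + 1163.85×6 = 109.56 + 6983.1 = 7092.66
ΣP(Year 0)Q(Year 0) = 0.30×332 + 1018.42×6 = 99.6 + 6110.52 = 6210.12
link = 7092.66/6210.12 = 1.142113
Link Year 1→Year 2:
ΣP(Year 2)Q(Year 1) = 0.37×303 + 1173.42×6 = 112.11 + 7040.52 = 7152.63
ΣP(Year 1)Q(Year 1) = 0.33×303 + 1163.85×6 = 99.99 + 6983.1 = 7083.09
link = 7152.63/7083.09 = 1.009818
Chained index = 100 × 1.142113 × 1.009818 = 115.3326

115.33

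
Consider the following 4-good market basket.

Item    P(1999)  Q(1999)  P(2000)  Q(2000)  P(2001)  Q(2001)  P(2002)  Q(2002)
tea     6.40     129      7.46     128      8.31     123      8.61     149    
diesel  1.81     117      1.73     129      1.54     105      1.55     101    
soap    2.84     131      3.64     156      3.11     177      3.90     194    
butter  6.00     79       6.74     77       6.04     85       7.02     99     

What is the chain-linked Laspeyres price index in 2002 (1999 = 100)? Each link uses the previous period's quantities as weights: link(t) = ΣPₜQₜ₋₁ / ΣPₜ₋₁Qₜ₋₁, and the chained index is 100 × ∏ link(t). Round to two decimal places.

Link 1999→2000:
ΣP(2000)Q(1999) = 7.46×129 + 1.73×117 + 3.64×131 + 6.74×79 = 962.34 + 202.41 + 476.84 + 532.46 = 2174.05
ΣP(1999)Q(1999) = 6.40×129 + 1.81×117 + 2.84×131 + 6.00×79 = 825.6 + 211.77 + 372.04 + 474 = 1883.41
link = 2174.05/1883.41 = 1.154316
Link 2000→2001:
ΣP(2001)Q(2000) = 8.31×128 + 1.54×129 + 3.11×156 + 6.04×77 = 1063.68 + 198.66 + 485.16 + 465.08 = 2212.58
ΣP(2000)Q(2000) = 7.46×128 + 1.73×129 + 3.64×156 + 6.74×77 = 954.88 + 223.17 + 567.84 + 518.98 = 2264.87
link = 2212.58/2264.87 = 0.976913
Link 2001→2002:
ΣP(2002)Q(2001) = 8.61×123 + 1.55×105 + 3.90×177 + 7.02×85 = 1059.03 + 162.75 + 690.3 + 596.7 = 2508.78
ΣP(2001)Q(2001) = 8.31×123 + 1.54×105 + 3.11×177 + 6.04×85 = 1022.13 + 161.7 + 550.47 + 513.4 = 2247.7
link = 2508.78/2247.7 = 1.116154
Chained index = 100 × 1.154316 × 0.976913 × 1.116154 = 125.8649

125.86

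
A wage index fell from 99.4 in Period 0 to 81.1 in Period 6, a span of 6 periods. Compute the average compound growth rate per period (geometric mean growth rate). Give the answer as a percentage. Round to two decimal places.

-3.33%

Growth factor = (81.1/99.4)^(1/6) = (0.815895)^(1/6) = 0.966657
Growth rate = 0.966657 − 1 = -0.033343 = -3.3343%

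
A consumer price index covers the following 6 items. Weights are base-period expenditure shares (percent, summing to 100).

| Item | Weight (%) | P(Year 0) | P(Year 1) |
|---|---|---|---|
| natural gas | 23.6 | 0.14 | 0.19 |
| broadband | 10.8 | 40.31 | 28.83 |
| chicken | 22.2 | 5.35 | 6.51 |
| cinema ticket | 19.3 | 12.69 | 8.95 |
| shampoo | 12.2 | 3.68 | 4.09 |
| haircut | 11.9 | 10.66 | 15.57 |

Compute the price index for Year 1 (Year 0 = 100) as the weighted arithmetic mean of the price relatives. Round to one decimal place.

111.3

natural gas: 23.6 × (0.19/0.14) = 23.6 × 1.357143 = 32.0286
broadband: 10.8 × (28.83/40.31) = 10.8 × 0.715207 = 7.7242
chicken: 22.2 × (6.51/5.35) = 22.2 × 1.216822 = 27.0135
cinema ticket: 19.3 × (8.95/12.69) = 19.3 × 0.705280 = 13.6119
shampoo: 12.2 × (4.09/3.68) = 12.2 × 1.111413 = 13.5592
haircut: 11.9 × (15.57/10.66) = 11.9 × 1.460600 = 17.3811
Index = Σ wᵢ·(p₁ᵢ/p₀ᵢ) = 32.0286 + 7.7242 + 27.0135 + 13.6119 + 13.5592 + 17.3811 = 111.3185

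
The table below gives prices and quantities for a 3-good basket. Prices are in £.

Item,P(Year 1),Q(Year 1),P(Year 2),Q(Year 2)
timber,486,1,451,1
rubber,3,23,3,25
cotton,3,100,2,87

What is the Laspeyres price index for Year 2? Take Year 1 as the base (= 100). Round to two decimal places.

Laspeyres price index uses base-period quantities as weights.
ΣP(Year 2)·Q(Year 1) = 451×1 + 3×23 + 2×100 = 451 + 69 + 200 = 720
ΣP(Year 1)·Q(Year 1) = 486×1 + 3×23 + 3×100 = 486 + 69 + 300 = 855
Index = 720 / 855 × 100 = 84.2105

84.21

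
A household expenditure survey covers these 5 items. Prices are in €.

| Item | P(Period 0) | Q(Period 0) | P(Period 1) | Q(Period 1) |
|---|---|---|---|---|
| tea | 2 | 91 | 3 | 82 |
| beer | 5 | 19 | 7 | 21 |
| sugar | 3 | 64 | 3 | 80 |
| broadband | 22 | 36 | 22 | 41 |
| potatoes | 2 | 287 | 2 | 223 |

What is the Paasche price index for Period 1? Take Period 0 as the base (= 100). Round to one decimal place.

Paasche price index uses current-period quantities as weights.
ΣP(Period 1)·Q(Period 1) = 3×82 + 7×21 + 3×80 + 22×41 + 2×223 = 246 + 147 + 240 + 902 + 446 = 1981
ΣP(Period 0)·Q(Period 1) = 2×82 + 5×21 + 3×80 + 22×41 + 2×223 = 164 + 105 + 240 + 902 + 446 = 1857
Index = 1981 / 1857 × 100 = 106.6774

106.7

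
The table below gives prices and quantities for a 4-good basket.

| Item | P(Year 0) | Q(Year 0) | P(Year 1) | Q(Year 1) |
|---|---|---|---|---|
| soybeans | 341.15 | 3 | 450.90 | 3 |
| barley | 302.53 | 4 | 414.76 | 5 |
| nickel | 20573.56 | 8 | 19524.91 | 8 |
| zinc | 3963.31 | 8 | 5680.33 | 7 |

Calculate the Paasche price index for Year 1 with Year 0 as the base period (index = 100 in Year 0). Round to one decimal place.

Paasche price index uses current-period quantities as weights.
ΣP(Year 1)·Q(Year 1) = 450.90×3 + 414.76×5 + 19524.91×8 + 5680.33×7 = 1352.7 + 2073.8 + 156199.28 + 39762.31 = 199388.09
ΣP(Year 0)·Q(Year 1) = 341.15×3 + 302.53×5 + 20573.56×8 + 3963.31×7 = 1023.45 + 1512.65 + 164588.48 + 27743.17 = 194867.75
Index = 199388.09 / 194867.75 × 100 = 102.3197

102.3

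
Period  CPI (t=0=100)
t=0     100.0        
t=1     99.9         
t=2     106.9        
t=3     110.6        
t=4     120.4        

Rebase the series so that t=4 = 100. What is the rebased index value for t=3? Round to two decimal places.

91.86

Rebased(t=3) = 110.6 / 120.4 × 100 = 91.8605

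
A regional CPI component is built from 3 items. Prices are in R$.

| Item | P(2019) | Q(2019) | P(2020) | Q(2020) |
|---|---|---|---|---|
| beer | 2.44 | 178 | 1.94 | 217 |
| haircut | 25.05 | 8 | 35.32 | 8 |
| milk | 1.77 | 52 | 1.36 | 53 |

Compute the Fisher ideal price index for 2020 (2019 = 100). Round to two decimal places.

95.14

Laspeyres component (base-period weights):
ΣP(2020)Q(2019) = 1.94×178 + 35.32×8 + 1.36×52 = 345.32 + 282.56 + 70.72 = 698.6
ΣP(2019)Q(2019) = 2.44×178 + 25.05×8 + 1.77×52 = 434.32 + 200.4 + 92.04 = 726.76
L = 698.6 / 726.76 × 100 = 96.1253
Paasche component (current-period weights):
ΣP(2020)Q(2020) = 1.94×217 + 35.32×8 + 1.36×53 = 420.98 + 282.56 + 72.08 = 775.62
ΣP(2019)Q(2020) = 2.44×217 + 25.05×8 + 1.77×53 = 529.48 + 200.4 + 93.81 = 823.69
P = 775.62 / 823.69 × 100 = 94.1641
Fisher = √(L × P) = √(96.1253 × 94.1641) = 95.1396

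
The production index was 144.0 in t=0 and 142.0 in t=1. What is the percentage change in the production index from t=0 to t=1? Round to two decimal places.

-1.39%

Change = (142.0 − 144.0) / 144.0 × 100
       = -2.0 / 144.0 × 100 = -1.3889%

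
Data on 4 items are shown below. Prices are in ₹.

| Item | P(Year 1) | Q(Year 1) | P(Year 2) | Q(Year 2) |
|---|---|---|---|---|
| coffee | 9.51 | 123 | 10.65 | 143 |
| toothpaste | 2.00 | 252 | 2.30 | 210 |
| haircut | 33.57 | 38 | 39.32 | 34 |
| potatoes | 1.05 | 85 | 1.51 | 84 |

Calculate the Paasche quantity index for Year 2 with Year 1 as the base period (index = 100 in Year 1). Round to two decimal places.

Paasche quantity index uses current-period prices as weights.
ΣP(Year 2)·Q(Year 2) = 10.65×143 + 2.30×210 + 39.32×34 + 1.51×84 = 1522.95 + 483 + 1336.88 + 126.84 = 3469.67
ΣP(Year 2)·Q(Year 1) = 10.65×123 + 2.30×252 + 39.32×38 + 1.51×85 = 1309.95 + 579.6 + 1494.16 + 128.35 = 3512.06
Index = 3469.67 / 3512.06 × 100 = 98.7930

98.79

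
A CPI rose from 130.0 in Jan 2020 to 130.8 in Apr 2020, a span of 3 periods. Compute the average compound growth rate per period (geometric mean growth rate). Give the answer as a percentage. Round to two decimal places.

0.20%

Growth factor = (130.8/130.0)^(1/3) = (1.006154)^(1/3) = 1.002047
Growth rate = 1.002047 − 1 = 0.002047 = 0.2047%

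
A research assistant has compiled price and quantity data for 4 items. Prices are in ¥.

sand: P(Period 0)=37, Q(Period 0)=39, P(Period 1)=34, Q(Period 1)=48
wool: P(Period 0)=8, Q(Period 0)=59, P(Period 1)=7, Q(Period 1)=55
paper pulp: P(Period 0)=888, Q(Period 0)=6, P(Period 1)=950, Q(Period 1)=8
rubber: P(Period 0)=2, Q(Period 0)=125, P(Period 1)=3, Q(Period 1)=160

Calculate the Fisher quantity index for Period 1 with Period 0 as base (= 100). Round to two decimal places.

128.93

Laspeyres component (base-period weights):
ΣP(Period 0)Q(Period 1) = 37×48 + 8×55 + 888×8 + 2×160 = 1776 + 440 + 7104 + 320 = 9640
ΣP(Period 0)Q(Period 0) = 37×39 + 8×59 + 888×6 + 2×125 = 1443 + 472 + 5328 + 250 = 7493
L = 9640 / 7493 × 100 = 128.6534
Paasche component (current-period weights):
ΣP(Period 1)Q(Period 1) = 34×48 + 7×55 + 950×8 + 3×160 = 1632 + 385 + 7600 + 480 = 10097
ΣP(Period 1)Q(Period 0) = 34×39 + 7×59 + 950×6 + 3×125 = 1326 + 413 + 5700 + 375 = 7814
P = 10097 / 7814 × 100 = 129.2168
Fisher = √(L × P) = √(128.6534 × 129.2168) = 128.9348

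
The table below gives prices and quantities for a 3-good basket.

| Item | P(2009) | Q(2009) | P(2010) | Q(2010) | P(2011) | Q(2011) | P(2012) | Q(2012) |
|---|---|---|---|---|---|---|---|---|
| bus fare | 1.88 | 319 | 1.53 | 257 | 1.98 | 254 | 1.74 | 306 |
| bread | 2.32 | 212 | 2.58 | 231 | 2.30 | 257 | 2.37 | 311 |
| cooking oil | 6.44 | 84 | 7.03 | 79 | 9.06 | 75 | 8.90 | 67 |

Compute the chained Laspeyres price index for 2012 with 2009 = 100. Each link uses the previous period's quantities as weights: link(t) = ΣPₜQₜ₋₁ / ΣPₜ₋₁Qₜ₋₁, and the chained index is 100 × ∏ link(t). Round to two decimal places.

109.69

Link 2009→2010:
ΣP(2010)Q(2009) = 1.53×319 + 2.58×212 + 7.03×84 = 488.07 + 546.96 + 590.52 = 1625.55
ΣP(2009)Q(2009) = 1.88×319 + 2.32×212 + 6.44×84 = 599.72 + 491.84 + 540.96 = 1632.52
link = 1625.55/1632.52 = 0.995731
Link 2010→2011:
ΣP(2011)Q(2010) = 1.98×257 + 2.30×231 + 9.06×79 = 508.86 + 531.3 + 715.74 = 1755.9
ΣP(2010)Q(2010) = 1.53×257 + 2.58×231 + 7.03×79 = 393.21 + 595.98 + 555.37 = 1544.56
link = 1755.9/1544.56 = 1.136829
Link 2011→2012:
ΣP(2012)Q(2011) = 1.74×254 + 2.37×257 + 8.90×75 = 441.96 + 609.09 + 667.5 = 1718.55
ΣP(2011)Q(2011) = 1.98×254 + 2.30×257 + 9.06×75 = 502.92 + 591.1 + 679.5 = 1773.52
link = 1718.55/1773.52 = 0.969005
Chained index = 100 × 0.995731 × 1.136829 × 0.969005 = 109.6890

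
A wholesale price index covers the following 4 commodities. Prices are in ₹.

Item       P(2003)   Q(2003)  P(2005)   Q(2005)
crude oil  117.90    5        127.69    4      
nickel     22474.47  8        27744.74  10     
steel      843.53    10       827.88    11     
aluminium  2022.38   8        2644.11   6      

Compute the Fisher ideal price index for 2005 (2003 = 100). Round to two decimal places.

Laspeyres component (base-period weights):
ΣP(2005)Q(2003) = 127.69×5 + 27744.74×8 + 827.88×10 + 2644.11×8 = 638.45 + 221957.92 + 8278.8 + 21152.88 = 252028.05
ΣP(2003)Q(2003) = 117.90×5 + 22474.47×8 + 843.53×10 + 2022.38×8 = 589.5 + 179795.76 + 8435.3 + 16179.04 = 204999.6
L = 252028.05 / 204999.6 × 100 = 122.9408
Paasche component (current-period weights):
ΣP(2005)Q(2005) = 127.69×4 + 27744.74×10 + 827.88×11 + 2644.11×6 = 510.76 + 277447.4 + 9106.68 + 15864.66 = 302929.5
ΣP(2003)Q(2005) = 117.90×4 + 22474.47×10 + 843.53×11 + 2022.38×6 = 471.6 + 224744.7 + 9278.83 + 12134.28 = 246629.41
P = 302929.5 / 246629.41 × 100 = 122.8278
Fisher = √(L × P) = √(122.9408 × 122.8278) = 122.8843

122.88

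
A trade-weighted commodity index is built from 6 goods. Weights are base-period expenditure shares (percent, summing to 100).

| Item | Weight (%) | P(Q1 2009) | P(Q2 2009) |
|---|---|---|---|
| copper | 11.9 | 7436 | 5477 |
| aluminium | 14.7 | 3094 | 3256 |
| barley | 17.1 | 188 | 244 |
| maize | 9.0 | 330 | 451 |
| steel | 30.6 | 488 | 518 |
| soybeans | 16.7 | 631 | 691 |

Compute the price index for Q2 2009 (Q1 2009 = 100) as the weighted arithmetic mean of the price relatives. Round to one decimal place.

copper: 11.9 × (5477/7436) = 11.9 × 0.736552 = 8.7650
aluminium: 14.7 × (3256/3094) = 14.7 × 1.052359 = 15.4697
barley: 17.1 × (244/188) = 17.1 × 1.297872 = 22.1936
maize: 9.0 × (451/330) = 9.0 × 1.366667 = 12.3000
steel: 30.6 × (518/488) = 30.6 × 1.061475 = 32.4811
soybeans: 16.7 × (691/631) = 16.7 × 1.095087 = 18.2880
Index = Σ wᵢ·(p₁ᵢ/p₀ᵢ) = 8.7650 + 15.4697 + 22.1936 + 12.3000 + 32.4811 + 18.2880 = 109.4974

109.5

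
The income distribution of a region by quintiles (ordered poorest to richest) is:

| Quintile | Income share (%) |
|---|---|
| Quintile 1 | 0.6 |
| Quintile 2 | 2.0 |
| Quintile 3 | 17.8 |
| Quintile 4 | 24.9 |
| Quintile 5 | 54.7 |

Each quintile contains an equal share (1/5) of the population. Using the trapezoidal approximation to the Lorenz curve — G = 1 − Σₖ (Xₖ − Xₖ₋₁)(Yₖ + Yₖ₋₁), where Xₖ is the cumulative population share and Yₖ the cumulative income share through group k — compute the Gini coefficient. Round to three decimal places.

0.524

Cumulative income shares Yₖ: 0.0060, 0.0260, 0.2040, 0.4530, 1.0000
Σ (Xₖ−Xₖ₋₁)(Yₖ+Yₖ₋₁) = (1/5)(0.0060+0.0000) + (1/5)(0.0260+0.0060) + (1/5)(0.2040+0.0260) + (1/5)(0.4530+0.2040) + (1/5)(1.0000+0.4530)
  = 0.0012 + 0.0064 + 0.0460 + 0.1314 + 0.2906 = 0.4756
G = 1 − 0.4756 = 0.5244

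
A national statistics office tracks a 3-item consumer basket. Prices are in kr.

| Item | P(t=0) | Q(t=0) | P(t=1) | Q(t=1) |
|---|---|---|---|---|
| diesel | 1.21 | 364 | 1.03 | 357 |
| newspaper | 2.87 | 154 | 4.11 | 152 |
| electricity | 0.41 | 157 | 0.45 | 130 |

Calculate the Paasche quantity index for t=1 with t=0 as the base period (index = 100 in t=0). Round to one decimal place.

97.4

Paasche quantity index uses current-period prices as weights.
ΣP(t=1)·Q(t=1) = 1.03×357 + 4.11×152 + 0.45×130 = 367.71 + 624.72 + 58.5 = 1050.93
ΣP(t=1)·Q(t=0) = 1.03×364 + 4.11×154 + 0.45×157 = 374.92 + 632.94 + 70.65 = 1078.51
Index = 1050.93 / 1078.51 × 100 = 97.4428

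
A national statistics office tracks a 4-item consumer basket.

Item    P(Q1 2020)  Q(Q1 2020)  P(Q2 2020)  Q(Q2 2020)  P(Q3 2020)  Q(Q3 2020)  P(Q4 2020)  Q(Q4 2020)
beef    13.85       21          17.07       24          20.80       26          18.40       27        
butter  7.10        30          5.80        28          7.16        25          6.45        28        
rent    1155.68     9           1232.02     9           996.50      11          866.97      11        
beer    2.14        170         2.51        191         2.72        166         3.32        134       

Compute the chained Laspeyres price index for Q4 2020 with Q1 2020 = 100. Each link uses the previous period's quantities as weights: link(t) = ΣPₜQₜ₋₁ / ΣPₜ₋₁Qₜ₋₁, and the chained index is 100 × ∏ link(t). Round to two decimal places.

79.33

Link Q1 2020→Q2 2020:
ΣP(Q2 2020)Q(Q1 2020) = 17.07×21 + 5.80×30 + 1232.02×9 + 2.51×170 = 358.47 + 174 + 11088.18 + 426.7 = 12047.35
ΣP(Q1 2020)Q(Q1 2020) = 13.85×21 + 7.10×30 + 1155.68×9 + 2.14×170 = 290.85 + 213 + 10401.12 + 363.8 = 11268.77
link = 12047.35/11268.77 = 1.069092
Link Q2 2020→Q3 2020:
ΣP(Q3 2020)Q(Q2 2020) = 20.80×24 + 7.16×28 + 996.50×9 + 2.72×191 = 499.2 + 200.48 + 8968.5 + 519.52 = 10187.7
ΣP(Q2 2020)Q(Q2 2020) = 17.07×24 + 5.80×28 + 1232.02×9 + 2.51×191 = 409.68 + 162.4 + 11088.18 + 479.41 = 12139.67
link = 10187.7/12139.67 = 0.839207
Link Q3 2020→Q4 2020:
ΣP(Q4 2020)Q(Q3 2020) = 18.40×26 + 6.45×25 + 866.97×11 + 3.32×166 = 478.4 + 161.25 + 9536.67 + 551.12 = 10727.44
ΣP(Q3 2020)Q(Q3 2020) = 20.80×26 + 7.16×25 + 996.50×11 + 2.72×166 = 540.8 + 179 + 10961.5 + 451.52 = 12132.82
link = 10727.44/12132.82 = 0.884167
Chained index = 100 × 1.069092 × 0.839207 × 0.884167 = 79.3266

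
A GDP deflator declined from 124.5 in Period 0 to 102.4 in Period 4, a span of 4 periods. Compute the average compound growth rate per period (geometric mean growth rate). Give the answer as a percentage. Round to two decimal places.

Growth factor = (102.4/124.5)^(1/4) = (0.822490)^(1/4) = 0.952319
Growth rate = 0.952319 − 1 = -0.047681 = -4.7681%

-4.77%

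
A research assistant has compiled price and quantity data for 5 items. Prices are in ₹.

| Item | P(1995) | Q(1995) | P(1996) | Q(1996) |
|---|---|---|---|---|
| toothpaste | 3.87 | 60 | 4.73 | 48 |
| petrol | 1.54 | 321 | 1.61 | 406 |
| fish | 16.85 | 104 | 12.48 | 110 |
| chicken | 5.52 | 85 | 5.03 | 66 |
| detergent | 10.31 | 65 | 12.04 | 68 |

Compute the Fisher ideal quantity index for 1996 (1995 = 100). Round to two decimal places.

Laspeyres component (base-period weights):
ΣP(1995)Q(1996) = 3.87×48 + 1.54×406 + 16.85×110 + 5.52×66 + 10.31×68 = 185.76 + 625.24 + 1853.5 + 364.32 + 701.08 = 3729.9
ΣP(1995)Q(1995) = 3.87×60 + 1.54×321 + 16.85×104 + 5.52×85 + 10.31×65 = 232.2 + 494.34 + 1752.4 + 469.2 + 670.15 = 3618.29
L = 3729.9 / 3618.29 × 100 = 103.0846
Paasche component (current-period weights):
ΣP(1996)Q(1996) = 4.73×48 + 1.61×406 + 12.48×110 + 5.03×66 + 12.04×68 = 227.04 + 653.66 + 1372.8 + 331.98 + 818.72 = 3404.2
ΣP(1996)Q(1995) = 4.73×60 + 1.61×321 + 12.48×104 + 5.03×85 + 12.04×65 = 283.8 + 516.81 + 1297.92 + 427.55 + 782.6 = 3308.68
P = 3404.2 / 3308.68 × 100 = 102.8870
Fisher = √(L × P) = √(103.0846 × 102.8870) = 102.9857

102.99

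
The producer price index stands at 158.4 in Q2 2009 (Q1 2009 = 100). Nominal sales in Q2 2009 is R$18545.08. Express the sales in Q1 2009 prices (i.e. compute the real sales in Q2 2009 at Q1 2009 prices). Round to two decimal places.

11707.75

Real = Nominal ÷ (Index/100) = 18545.08 ÷ (158.4/100)
     = 18545.08 ÷ 1.584 = 11707.7525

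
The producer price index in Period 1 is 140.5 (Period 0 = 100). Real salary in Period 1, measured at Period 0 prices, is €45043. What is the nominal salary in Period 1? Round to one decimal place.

63285.4

Nominal = Real × (Index/100) = 45043 × (140.5/100)
        = 45043 × 1.405 = 63285.4150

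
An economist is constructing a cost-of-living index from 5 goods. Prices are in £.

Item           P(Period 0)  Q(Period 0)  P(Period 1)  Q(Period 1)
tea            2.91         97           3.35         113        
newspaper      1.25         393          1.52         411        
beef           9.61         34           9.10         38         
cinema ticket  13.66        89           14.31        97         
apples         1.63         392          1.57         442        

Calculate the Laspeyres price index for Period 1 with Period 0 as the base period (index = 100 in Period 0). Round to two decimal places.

Laspeyres price index uses base-period quantities as weights.
ΣP(Period 1)·Q(Period 0) = 3.35×97 + 1.52×393 + 9.10×34 + 14.31×89 + 1.57×392 = 324.95 + 597.36 + 309.4 + 1273.59 + 615.44 = 3120.74
ΣP(Period 0)·Q(Period 0) = 2.91×97 + 1.25×393 + 9.61×34 + 13.66×89 + 1.63×392 = 282.27 + 491.25 + 326.74 + 1215.74 + 638.96 = 2954.96
Index = 3120.74 / 2954.96 × 100 = 105.6102

105.61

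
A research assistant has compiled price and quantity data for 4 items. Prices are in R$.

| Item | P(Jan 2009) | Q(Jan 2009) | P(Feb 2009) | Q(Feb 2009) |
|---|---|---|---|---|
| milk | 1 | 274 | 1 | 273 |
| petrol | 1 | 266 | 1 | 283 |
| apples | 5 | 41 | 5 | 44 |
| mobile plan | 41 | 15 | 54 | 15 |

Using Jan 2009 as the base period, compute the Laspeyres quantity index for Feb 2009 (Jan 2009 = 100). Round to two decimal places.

Laspeyres quantity index uses base-period prices as weights.
ΣP(Jan 2009)·Q(Feb 2009) = 1×273 + 1×283 + 5×44 + 41×15 = 273 + 283 + 220 + 615 = 1391
ΣP(Jan 2009)·Q(Jan 2009) = 1×274 + 1×266 + 5×41 + 41×15 = 274 + 266 + 205 + 615 = 1360
Index = 1391 / 1360 × 100 = 102.2794

102.28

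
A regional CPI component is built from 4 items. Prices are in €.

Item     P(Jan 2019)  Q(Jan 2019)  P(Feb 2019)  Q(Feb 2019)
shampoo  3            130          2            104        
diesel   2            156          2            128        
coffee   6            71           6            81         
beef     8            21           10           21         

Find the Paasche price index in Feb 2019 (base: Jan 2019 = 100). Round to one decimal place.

Paasche price index uses current-period quantities as weights.
ΣP(Feb 2019)·Q(Feb 2019) = 2×104 + 2×128 + 6×81 + 10×21 = 208 + 256 + 486 + 210 = 1160
ΣP(Jan 2019)·Q(Feb 2019) = 3×104 + 2×128 + 6×81 + 8×21 = 312 + 256 + 486 + 168 = 1222
Index = 1160 / 1222 × 100 = 94.9264

94.9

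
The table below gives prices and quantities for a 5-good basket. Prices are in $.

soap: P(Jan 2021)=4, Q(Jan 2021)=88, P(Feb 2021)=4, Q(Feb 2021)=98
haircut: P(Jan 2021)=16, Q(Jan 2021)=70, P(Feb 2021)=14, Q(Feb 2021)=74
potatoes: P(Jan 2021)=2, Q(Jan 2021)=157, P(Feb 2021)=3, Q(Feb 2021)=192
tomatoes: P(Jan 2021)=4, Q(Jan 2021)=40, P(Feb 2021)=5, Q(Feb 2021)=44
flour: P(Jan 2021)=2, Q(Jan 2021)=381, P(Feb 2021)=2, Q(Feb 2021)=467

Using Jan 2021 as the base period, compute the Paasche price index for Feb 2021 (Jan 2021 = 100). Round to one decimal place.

Paasche price index uses current-period quantities as weights.
ΣP(Feb 2021)·Q(Feb 2021) = 4×98 + 14×74 + 3×192 + 5×44 + 2×467 = 392 + 1036 + 576 + 220 + 934 = 3158
ΣP(Jan 2021)·Q(Feb 2021) = 4×98 + 16×74 + 2×192 + 4×44 + 2×467 = 392 + 1184 + 384 + 176 + 934 = 3070
Index = 3158 / 3070 × 100 = 102.8664

102.9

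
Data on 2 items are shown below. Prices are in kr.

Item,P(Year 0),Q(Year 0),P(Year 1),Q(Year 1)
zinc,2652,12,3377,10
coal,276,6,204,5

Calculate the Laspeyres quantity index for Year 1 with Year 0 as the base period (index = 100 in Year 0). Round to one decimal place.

83.3

Laspeyres quantity index uses base-period prices as weights.
ΣP(Year 0)·Q(Year 1) = 2652×10 + 276×5 = 26520 + 1380 = 27900
ΣP(Year 0)·Q(Year 0) = 2652×12 + 276×6 = 31824 + 1656 = 33480
Index = 27900 / 33480 × 100 = 83.3333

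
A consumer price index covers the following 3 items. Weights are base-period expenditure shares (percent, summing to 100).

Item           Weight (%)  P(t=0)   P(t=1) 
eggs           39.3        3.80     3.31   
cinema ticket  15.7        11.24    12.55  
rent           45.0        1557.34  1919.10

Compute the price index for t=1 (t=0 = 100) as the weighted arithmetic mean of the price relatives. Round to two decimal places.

eggs: 39.3 × (3.31/3.80) = 39.3 × 0.871053 = 34.2324
cinema ticket: 15.7 × (12.55/11.24) = 15.7 × 1.116548 = 17.5298
rent: 45.0 × (1919.10/1557.34) = 45.0 × 1.232294 = 55.4532
Index = Σ wᵢ·(p₁ᵢ/p₀ᵢ) = 34.2324 + 17.5298 + 55.4532 = 107.2154

107.22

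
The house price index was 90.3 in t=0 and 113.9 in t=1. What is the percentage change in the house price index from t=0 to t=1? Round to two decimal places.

Change = (113.9 − 90.3) / 90.3 × 100
       = 23.6 / 90.3 × 100 = 26.1351%

26.14%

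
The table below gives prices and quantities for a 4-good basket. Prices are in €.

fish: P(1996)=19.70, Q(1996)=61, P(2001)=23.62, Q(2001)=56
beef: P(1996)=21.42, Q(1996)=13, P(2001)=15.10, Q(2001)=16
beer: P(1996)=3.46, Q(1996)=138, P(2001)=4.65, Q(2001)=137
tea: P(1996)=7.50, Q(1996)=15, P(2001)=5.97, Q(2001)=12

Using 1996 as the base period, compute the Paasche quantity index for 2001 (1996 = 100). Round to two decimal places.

Paasche quantity index uses current-period prices as weights.
ΣP(2001)·Q(2001) = 23.62×56 + 15.10×16 + 4.65×137 + 5.97×12 = 1322.72 + 241.6 + 637.05 + 71.64 = 2273.01
ΣP(2001)·Q(1996) = 23.62×61 + 15.10×13 + 4.65×138 + 5.97×15 = 1440.82 + 196.3 + 641.7 + 89.55 = 2368.37
Index = 2273.01 / 2368.37 × 100 = 95.9736

95.97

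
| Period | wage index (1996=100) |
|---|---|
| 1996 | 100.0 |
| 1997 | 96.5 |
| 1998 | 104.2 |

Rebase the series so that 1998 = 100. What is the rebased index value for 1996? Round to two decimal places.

Rebased(1996) = 100.0 / 104.2 × 100 = 95.9693

95.97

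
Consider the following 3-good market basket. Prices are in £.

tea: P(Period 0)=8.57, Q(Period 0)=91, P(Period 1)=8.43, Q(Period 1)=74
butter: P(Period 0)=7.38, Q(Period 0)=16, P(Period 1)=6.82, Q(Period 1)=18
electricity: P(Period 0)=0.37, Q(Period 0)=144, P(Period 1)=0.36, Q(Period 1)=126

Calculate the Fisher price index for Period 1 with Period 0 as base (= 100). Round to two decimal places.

Laspeyres component (base-period weights):
ΣP(Period 1)Q(Period 0) = 8.43×91 + 6.82×16 + 0.36×144 = 767.13 + 109.12 + 51.84 = 928.09
ΣP(Period 0)Q(Period 0) = 8.57×91 + 7.38×16 + 0.37×144 = 779.87 + 118.08 + 53.28 = 951.23
L = 928.09 / 951.23 × 100 = 97.5674
Paasche component (current-period weights):
ΣP(Period 1)Q(Period 1) = 8.43×74 + 6.82×18 + 0.36×126 = 623.82 + 122.76 + 45.36 = 791.94
ΣP(Period 0)Q(Period 1) = 8.57×74 + 7.38×18 + 0.37×126 = 634.18 + 132.84 + 46.62 = 813.64
P = 791.94 / 813.64 × 100 = 97.3330
Fisher = √(L × P) = √(97.5674 × 97.3330) = 97.4501

97.45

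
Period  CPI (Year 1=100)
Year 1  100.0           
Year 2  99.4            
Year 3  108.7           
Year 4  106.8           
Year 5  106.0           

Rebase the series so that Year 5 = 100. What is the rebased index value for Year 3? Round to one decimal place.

102.5

Rebased(Year 3) = 108.7 / 106.0 × 100 = 102.5472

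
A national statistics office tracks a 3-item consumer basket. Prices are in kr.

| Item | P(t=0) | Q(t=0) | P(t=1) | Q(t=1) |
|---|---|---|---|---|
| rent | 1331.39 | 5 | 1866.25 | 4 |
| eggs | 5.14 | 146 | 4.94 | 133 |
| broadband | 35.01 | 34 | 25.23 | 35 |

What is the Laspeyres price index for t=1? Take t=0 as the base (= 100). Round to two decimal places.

Laspeyres price index uses base-period quantities as weights.
ΣP(t=1)·Q(t=0) = 1866.25×5 + 4.94×146 + 25.23×34 = 9331.25 + 721.24 + 857.82 = 10910.31
ΣP(t=0)·Q(t=0) = 1331.39×5 + 5.14×146 + 35.01×34 = 6656.95 + 750.44 + 1190.34 = 8597.73
Index = 10910.31 / 8597.73 × 100 = 126.8976

126.90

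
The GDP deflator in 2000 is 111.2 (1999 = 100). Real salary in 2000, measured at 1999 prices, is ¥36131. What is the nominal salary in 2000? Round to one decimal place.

Nominal = Real × (Index/100) = 36131 × (111.2/100)
        = 36131 × 1.112 = 40177.6720

40177.7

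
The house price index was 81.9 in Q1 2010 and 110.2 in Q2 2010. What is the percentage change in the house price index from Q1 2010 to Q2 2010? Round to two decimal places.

Change = (110.2 − 81.9) / 81.9 × 100
       = 28.3 / 81.9 × 100 = 34.5543%

34.55%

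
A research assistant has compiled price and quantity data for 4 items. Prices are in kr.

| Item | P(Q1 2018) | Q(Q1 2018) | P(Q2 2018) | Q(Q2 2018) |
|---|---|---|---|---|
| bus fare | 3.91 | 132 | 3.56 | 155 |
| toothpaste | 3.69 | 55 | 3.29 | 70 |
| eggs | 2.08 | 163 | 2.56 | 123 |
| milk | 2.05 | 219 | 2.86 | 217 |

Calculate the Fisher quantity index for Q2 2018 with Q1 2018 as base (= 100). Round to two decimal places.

Laspeyres component (base-period weights):
ΣP(Q1 2018)Q(Q2 2018) = 3.91×155 + 3.69×70 + 2.08×123 + 2.05×217 = 606.05 + 258.3 + 255.84 + 444.85 = 1565.04
ΣP(Q1 2018)Q(Q1 2018) = 3.91×132 + 3.69×55 + 2.08×163 + 2.05×219 = 516.12 + 202.95 + 339.04 + 448.95 = 1507.06
L = 1565.04 / 1507.06 × 100 = 103.8472
Paasche component (current-period weights):
ΣP(Q2 2018)Q(Q2 2018) = 3.56×155 + 3.29×70 + 2.56×123 + 2.86×217 = 551.8 + 230.3 + 314.88 + 620.62 = 1717.6
ΣP(Q2 2018)Q(Q1 2018) = 3.56×132 + 3.29×55 + 2.56×163 + 2.86×219 = 469.92 + 180.95 + 417.28 + 626.34 = 1694.49
P = 1717.6 / 1694.49 × 100 = 101.3638
Fisher = √(L × P) = √(103.8472 × 101.3638) = 102.5980

102.60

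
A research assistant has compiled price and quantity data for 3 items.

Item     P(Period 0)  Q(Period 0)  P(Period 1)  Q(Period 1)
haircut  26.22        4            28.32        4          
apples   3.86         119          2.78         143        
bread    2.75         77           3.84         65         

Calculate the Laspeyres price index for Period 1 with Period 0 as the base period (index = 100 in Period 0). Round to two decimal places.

95.34

Laspeyres price index uses base-period quantities as weights.
ΣP(Period 1)·Q(Period 0) = 28.32×4 + 2.78×119 + 3.84×77 = 113.28 + 330.82 + 295.68 = 739.78
ΣP(Period 0)·Q(Period 0) = 26.22×4 + 3.86×119 + 2.75×77 = 104.88 + 459.34 + 211.75 = 775.97
Index = 739.78 / 775.97 × 100 = 95.3362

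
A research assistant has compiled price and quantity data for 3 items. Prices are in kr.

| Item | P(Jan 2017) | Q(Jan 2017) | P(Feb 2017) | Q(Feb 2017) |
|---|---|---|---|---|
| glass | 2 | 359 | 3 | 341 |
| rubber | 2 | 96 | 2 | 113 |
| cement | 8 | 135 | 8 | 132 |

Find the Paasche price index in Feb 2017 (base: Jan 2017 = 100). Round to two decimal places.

Paasche price index uses current-period quantities as weights.
ΣP(Feb 2017)·Q(Feb 2017) = 3×341 + 2×113 + 8×132 = 1023 + 226 + 1056 = 2305
ΣP(Jan 2017)·Q(Feb 2017) = 2×341 + 2×113 + 8×132 = 682 + 226 + 1056 = 1964
Index = 2305 / 1964 × 100 = 117.3625

117.36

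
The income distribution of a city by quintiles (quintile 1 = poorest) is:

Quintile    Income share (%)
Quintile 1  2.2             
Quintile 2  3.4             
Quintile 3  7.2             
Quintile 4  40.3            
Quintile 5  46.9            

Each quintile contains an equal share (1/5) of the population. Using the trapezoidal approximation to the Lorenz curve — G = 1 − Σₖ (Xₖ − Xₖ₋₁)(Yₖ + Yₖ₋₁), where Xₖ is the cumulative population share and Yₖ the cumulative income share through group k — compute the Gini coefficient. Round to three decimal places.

0.505

Cumulative income shares Yₖ: 0.0220, 0.0560, 0.1280, 0.5310, 1.0000
Σ (Xₖ−Xₖ₋₁)(Yₖ+Yₖ₋₁) = (1/5)(0.0220+0.0000) + (1/5)(0.0560+0.0220) + (1/5)(0.1280+0.0560) + (1/5)(0.5310+0.1280) + (1/5)(1.0000+0.5310)
  = 0.0044 + 0.0156 + 0.0368 + 0.1318 + 0.3062 = 0.4948
G = 1 − 0.4948 = 0.5052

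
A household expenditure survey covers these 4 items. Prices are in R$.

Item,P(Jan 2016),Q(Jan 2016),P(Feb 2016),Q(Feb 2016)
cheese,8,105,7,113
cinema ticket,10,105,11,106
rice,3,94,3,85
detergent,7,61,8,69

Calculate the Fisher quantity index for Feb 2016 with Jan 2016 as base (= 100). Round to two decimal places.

103.94

Laspeyres component (base-period weights):
ΣP(Jan 2016)Q(Feb 2016) = 8×113 + 10×106 + 3×85 + 7×69 = 904 + 1060 + 255 + 483 = 2702
ΣP(Jan 2016)Q(Jan 2016) = 8×105 + 10×105 + 3×94 + 7×61 = 840 + 1050 + 282 + 427 = 2599
L = 2702 / 2599 × 100 = 103.9631
Paasche component (current-period weights):
ΣP(Feb 2016)Q(Feb 2016) = 7×113 + 11×106 + 3×85 + 8×69 = 791 + 1166 + 255 + 552 = 2764
ΣP(Feb 2016)Q(Jan 2016) = 7×105 + 11×105 + 3×94 + 8×61 = 735 + 1155 + 282 + 488 = 2660
P = 2764 / 2660 × 100 = 103.9098
Fisher = √(L × P) = √(103.9631 × 103.9098) = 103.9364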